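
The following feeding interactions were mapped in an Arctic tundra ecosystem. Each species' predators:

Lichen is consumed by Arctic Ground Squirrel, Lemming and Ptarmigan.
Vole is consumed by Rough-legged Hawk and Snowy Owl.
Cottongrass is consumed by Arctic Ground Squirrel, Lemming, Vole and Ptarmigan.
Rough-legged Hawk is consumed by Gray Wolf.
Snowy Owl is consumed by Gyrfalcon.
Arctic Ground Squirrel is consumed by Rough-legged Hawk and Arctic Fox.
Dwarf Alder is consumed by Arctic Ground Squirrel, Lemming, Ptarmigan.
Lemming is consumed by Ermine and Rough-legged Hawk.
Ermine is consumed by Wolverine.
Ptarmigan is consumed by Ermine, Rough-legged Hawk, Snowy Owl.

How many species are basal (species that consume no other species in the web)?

3

Basal species (no prey listed): Cottongrass, Lichen, Dwarf Alder.
Count: 3.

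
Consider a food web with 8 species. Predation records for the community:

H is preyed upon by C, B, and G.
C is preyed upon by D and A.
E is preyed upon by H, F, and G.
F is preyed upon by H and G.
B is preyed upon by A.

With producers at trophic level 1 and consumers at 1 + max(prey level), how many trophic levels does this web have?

5

Producers (level 1): E.
E → F → H → C → D gives D level 5.
No species has a prey at level 5, so no species reaches level 6.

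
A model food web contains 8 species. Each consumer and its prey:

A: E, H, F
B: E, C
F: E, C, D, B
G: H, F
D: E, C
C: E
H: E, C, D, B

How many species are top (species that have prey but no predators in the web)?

Top species (has prey, but nothing eats it): G, A.
Count: 2.

2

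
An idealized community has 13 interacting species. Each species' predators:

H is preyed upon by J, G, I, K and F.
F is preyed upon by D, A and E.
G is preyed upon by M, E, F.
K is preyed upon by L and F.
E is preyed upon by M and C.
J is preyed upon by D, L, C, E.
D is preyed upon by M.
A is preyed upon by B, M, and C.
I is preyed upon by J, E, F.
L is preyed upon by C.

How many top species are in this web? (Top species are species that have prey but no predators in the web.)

3

Top species (has prey, but nothing eats it): C, M, B.
Count: 3.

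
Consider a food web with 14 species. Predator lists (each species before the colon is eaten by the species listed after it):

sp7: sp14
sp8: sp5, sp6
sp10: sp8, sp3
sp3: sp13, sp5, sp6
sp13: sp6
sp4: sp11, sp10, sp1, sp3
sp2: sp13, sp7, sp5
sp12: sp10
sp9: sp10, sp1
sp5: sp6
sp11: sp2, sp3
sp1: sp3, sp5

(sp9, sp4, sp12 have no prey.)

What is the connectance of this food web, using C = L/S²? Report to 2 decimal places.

C = 0.12

The web has S = 14 species and L = 24 feeding links.
C = L / S² = 24 / 196 = 0.1224 ≈ 0.12.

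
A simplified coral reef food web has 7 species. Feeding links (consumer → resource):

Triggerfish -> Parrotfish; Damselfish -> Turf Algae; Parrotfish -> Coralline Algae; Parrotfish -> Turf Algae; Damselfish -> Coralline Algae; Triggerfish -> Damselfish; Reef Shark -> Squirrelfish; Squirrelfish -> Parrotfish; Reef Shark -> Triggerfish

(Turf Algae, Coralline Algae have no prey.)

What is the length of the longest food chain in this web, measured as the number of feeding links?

3 links

One longest chain: Turf Algae → Parrotfish → Triggerfish → Reef Shark.
It has 4 species and 3 links.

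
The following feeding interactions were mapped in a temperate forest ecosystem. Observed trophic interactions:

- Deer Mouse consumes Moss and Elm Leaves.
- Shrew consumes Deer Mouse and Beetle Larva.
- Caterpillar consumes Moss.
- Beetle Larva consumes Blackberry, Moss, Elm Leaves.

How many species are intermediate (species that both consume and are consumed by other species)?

2

Intermediate species (has both prey and predators): Deer Mouse, Beetle Larva.
Count: 2.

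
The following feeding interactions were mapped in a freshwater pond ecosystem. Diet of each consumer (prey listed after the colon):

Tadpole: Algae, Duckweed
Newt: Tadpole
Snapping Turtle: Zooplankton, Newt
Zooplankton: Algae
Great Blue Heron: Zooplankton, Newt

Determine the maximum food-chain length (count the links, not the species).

3 links

One longest chain: Algae → Tadpole → Newt → Great Blue Heron.
It has 4 species and 3 links.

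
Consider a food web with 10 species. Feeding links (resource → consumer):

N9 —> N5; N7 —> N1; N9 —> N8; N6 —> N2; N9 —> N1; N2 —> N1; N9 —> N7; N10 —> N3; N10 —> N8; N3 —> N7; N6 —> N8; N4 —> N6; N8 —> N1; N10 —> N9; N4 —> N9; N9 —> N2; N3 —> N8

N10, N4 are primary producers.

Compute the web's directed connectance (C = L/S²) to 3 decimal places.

The web has S = 10 species and L = 17 feeding links.
C = L / S² = 17 / 100 = 0.1700 ≈ 0.170.

C = 0.170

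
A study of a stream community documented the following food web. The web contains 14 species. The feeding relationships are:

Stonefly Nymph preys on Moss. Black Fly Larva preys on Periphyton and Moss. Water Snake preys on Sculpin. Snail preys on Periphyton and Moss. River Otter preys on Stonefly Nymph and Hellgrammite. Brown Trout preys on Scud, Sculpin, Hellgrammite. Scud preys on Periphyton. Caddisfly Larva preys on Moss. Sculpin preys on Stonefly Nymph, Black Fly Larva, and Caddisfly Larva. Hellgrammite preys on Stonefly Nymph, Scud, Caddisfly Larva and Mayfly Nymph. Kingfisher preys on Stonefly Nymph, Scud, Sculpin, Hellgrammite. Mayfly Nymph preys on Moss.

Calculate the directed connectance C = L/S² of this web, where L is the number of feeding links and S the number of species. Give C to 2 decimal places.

The web has S = 14 species and L = 25 feeding links.
C = L / S² = 25 / 196 = 0.1276 ≈ 0.13.

C = 0.13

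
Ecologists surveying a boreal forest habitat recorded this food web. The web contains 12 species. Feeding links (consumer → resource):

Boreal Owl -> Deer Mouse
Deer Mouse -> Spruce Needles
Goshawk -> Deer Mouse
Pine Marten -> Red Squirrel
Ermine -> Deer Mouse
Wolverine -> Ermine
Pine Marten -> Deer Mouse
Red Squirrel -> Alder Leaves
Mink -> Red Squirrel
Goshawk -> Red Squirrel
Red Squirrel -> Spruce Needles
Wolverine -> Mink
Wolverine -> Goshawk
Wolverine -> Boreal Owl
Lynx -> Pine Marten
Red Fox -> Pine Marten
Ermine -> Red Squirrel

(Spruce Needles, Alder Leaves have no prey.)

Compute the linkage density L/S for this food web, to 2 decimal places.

There are L = 17 links among S = 12 species.
L/S = 17/12 = 1.4167 ≈ 1.42.

L/S = 1.42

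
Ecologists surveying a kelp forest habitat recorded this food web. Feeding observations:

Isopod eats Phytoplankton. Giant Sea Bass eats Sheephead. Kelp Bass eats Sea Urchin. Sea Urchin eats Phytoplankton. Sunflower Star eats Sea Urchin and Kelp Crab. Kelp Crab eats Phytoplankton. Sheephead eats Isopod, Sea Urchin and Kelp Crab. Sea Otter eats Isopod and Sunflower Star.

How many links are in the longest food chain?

One longest chain: Phytoplankton → Sea Urchin → Sunflower Star → Sea Otter.
It has 4 species and 3 links.

3 links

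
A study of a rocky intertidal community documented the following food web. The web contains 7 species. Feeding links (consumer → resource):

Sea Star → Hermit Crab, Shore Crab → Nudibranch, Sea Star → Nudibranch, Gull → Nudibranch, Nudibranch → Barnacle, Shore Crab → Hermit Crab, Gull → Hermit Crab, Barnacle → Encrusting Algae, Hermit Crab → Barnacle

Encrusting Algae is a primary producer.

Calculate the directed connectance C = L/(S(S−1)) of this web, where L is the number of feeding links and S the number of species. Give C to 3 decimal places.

The web has S = 7 species and L = 9 feeding links.
C = L / (S(S−1)) = 9 / 42 = 0.2143 ≈ 0.214.

C = 0.214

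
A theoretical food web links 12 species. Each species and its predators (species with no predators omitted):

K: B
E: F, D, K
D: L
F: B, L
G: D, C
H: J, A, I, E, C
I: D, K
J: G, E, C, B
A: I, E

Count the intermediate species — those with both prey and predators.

8

Intermediate species (has both prey and predators): J, A, G, I, E, F, D, K.
Count: 8.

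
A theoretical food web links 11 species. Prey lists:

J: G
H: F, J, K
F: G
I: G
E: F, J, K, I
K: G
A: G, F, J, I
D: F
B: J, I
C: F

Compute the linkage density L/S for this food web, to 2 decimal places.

There are L = 19 links among S = 11 species.
L/S = 19/11 = 1.7273 ≈ 1.73.

L/S = 1.73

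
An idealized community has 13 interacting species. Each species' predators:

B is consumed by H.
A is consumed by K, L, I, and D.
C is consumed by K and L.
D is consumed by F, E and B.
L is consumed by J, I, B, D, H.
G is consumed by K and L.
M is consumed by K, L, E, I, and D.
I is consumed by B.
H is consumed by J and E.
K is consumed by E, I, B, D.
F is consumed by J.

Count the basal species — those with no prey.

Basal species (no prey listed): C, A, M, G.
Count: 4.

4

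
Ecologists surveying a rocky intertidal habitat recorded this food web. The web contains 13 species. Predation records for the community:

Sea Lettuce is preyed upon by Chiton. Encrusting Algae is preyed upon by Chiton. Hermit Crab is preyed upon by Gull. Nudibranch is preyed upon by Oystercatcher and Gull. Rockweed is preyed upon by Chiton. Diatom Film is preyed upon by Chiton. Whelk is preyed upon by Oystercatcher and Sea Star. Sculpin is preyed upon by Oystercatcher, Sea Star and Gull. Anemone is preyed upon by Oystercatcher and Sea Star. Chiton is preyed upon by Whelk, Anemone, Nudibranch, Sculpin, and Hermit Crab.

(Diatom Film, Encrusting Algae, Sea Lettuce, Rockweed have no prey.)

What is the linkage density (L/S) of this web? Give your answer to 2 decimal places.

L/S = 1.46

There are L = 19 links among S = 13 species.
L/S = 19/13 = 1.4615 ≈ 1.46.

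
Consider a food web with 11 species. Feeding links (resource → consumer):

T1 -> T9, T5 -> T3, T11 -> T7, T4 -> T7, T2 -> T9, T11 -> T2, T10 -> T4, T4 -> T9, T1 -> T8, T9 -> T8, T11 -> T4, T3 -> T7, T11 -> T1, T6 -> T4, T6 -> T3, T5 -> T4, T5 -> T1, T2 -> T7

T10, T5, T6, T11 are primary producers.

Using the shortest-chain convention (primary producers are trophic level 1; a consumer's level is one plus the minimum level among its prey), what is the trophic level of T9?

T10 is a producer → level 1.
T4 eats T10 → level 2.
T9 eats T4 → level 3.
No prey of T9 is below level 2, so 3 is the minimum.

Trophic level 3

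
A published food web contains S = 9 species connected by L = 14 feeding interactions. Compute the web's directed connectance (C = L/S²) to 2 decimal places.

The web has S = 9 species and L = 14 feeding links.
C = L / S² = 14 / 81 = 0.1728 ≈ 0.17.

C = 0.17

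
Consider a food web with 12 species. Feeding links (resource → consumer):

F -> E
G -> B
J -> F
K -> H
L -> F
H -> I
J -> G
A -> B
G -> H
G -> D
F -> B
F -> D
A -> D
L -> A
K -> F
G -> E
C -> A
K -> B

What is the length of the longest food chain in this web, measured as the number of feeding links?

One longest chain: J → G → H → I.
It has 4 species and 3 links.

3 links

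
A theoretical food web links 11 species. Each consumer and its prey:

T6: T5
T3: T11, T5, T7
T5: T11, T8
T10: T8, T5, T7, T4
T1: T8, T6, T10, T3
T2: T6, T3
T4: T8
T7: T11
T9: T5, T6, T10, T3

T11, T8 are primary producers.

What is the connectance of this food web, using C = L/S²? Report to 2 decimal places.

C = 0.18

The web has S = 11 species and L = 22 feeding links.
C = L / S² = 22 / 121 = 0.1818 ≈ 0.18.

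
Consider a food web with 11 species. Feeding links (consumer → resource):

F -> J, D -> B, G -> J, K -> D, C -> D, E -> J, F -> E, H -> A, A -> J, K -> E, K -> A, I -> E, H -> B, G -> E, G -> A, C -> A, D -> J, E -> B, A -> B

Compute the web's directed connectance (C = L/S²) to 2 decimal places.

C = 0.16

The web has S = 11 species and L = 19 feeding links.
C = L / S² = 19 / 121 = 0.1570 ≈ 0.16.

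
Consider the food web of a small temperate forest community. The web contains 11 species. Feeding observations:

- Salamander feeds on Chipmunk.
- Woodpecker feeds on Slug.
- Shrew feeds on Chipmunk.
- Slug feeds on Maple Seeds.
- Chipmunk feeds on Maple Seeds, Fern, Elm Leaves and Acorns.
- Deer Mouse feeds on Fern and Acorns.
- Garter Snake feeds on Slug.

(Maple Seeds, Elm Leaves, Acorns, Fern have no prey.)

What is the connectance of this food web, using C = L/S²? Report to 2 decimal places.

C = 0.09

The web has S = 11 species and L = 11 feeding links.
C = L / S² = 11 / 121 = 0.0909 ≈ 0.09.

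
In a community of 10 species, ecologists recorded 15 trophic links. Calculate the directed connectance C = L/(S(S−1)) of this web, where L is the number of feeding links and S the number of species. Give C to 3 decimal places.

C = 0.167

The web has S = 10 species and L = 15 feeding links.
C = L / (S(S−1)) = 15 / 90 = 0.1667 ≈ 0.167.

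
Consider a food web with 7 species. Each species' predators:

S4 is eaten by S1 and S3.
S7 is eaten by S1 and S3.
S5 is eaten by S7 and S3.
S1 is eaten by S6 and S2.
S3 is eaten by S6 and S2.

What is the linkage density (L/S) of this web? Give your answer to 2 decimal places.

There are L = 10 links among S = 7 species.
L/S = 10/7 = 1.4286 ≈ 1.43.

L/S = 1.43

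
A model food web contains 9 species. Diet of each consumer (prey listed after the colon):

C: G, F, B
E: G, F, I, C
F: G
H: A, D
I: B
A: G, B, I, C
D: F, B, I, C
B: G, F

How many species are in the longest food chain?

6 species

One longest chain: G → F → B → I → A → H.
It has 6 species and 5 links.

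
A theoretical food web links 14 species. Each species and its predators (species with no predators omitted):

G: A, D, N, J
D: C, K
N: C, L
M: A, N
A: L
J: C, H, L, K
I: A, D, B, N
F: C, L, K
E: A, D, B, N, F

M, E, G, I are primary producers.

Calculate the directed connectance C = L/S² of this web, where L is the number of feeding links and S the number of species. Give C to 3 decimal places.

C = 0.138

The web has S = 14 species and L = 27 feeding links.
C = L / S² = 27 / 196 = 0.1378 ≈ 0.138.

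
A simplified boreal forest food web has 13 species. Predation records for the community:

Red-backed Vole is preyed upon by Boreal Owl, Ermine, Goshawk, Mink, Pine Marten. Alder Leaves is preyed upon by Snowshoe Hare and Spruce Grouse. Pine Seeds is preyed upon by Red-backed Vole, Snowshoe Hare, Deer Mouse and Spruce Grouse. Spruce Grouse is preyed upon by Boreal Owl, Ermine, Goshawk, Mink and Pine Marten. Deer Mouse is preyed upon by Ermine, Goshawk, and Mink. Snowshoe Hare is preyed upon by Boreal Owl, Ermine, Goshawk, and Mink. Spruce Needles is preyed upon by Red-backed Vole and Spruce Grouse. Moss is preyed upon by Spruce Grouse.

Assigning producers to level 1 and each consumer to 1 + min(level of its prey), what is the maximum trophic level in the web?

Producers (level 1): Pine Seeds, Moss, Spruce Needles, Alder Leaves.
Following each consumer down to its lowest-level prey: Pine Seeds → Snowshoe Hare → Mink (levels 1 through 3).
All prey of Mink (Snowshoe Hare 2, Deer Mouse 2, Red-backed Vole 2, Spruce Grouse 2) are at level 2 or above, so Mink is at level 1 + 2 = 3.
Every consumer has at least one prey at level 2 or below, so none exceeds level 3.

3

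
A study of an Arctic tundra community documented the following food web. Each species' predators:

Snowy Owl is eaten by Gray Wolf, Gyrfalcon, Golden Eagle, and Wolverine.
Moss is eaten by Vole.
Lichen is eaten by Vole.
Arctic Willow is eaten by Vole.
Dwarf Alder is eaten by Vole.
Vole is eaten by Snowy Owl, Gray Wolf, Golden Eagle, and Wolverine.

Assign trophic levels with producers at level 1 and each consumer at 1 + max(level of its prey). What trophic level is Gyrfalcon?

Trophic level 4

Arctic Willow is a producer → level 1.
Vole eats Arctic Willow (level 1); other prey at levels: Lichen 1, Moss 1, Dwarf Alder 1 → level 2.
Snowy Owl eats Vole → level 3.
Gyrfalcon eats Snowy Owl → level 4.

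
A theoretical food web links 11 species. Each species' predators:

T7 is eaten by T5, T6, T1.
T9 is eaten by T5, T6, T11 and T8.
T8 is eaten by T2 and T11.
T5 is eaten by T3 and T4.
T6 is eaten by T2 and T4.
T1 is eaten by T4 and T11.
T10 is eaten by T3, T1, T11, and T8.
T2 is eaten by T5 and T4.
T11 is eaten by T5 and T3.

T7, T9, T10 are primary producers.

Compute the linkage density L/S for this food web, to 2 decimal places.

There are L = 23 links among S = 11 species.
L/S = 23/11 = 2.0909 ≈ 2.09.

L/S = 2.09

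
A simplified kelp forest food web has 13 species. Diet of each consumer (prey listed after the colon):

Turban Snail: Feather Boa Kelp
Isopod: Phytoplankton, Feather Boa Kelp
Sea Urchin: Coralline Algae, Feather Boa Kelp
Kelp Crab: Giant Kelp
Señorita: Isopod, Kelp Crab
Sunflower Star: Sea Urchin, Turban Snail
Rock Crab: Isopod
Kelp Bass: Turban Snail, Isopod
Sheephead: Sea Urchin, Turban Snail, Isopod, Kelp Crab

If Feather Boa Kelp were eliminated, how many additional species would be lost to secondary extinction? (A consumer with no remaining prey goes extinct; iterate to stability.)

Remove Feather Boa Kelp.
Round 1: Turban Snail (all prey gone) → extinct.
No further losses. Total secondary extinctions: 1.

1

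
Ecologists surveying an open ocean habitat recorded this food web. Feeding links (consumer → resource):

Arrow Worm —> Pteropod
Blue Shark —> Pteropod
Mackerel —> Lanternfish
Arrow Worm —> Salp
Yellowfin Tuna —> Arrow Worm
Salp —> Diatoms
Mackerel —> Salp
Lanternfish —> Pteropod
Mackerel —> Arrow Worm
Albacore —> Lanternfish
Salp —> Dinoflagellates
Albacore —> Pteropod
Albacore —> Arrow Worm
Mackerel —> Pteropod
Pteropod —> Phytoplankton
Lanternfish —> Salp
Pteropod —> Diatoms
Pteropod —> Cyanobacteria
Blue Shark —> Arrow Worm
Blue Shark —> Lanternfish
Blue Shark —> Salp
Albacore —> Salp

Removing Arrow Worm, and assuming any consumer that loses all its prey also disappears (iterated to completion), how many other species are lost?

1

Remove Arrow Worm.
Round 1: Yellowfin Tuna (all prey gone) → extinct.
No further losses. Total secondary extinctions: 1.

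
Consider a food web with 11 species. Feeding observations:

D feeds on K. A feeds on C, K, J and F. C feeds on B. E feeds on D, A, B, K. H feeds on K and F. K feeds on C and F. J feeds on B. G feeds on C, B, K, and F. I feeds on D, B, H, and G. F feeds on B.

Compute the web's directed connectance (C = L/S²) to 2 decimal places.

The web has S = 11 species and L = 24 feeding links.
C = L / S² = 24 / 121 = 0.1983 ≈ 0.20.

C = 0.20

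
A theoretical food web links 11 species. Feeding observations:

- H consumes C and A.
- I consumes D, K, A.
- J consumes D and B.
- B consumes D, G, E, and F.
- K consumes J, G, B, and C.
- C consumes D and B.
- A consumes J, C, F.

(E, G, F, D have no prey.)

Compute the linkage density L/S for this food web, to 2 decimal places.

L/S = 1.82

There are L = 20 links among S = 11 species.
L/S = 20/11 = 1.8182 ≈ 1.82.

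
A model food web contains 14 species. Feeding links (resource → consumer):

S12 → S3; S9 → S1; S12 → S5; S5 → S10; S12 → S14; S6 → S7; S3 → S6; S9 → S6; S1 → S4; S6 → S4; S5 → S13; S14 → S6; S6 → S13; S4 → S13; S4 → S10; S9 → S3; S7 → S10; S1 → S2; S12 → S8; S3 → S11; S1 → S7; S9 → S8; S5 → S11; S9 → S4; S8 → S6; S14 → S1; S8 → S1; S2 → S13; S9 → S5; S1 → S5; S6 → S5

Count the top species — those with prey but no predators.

Top species (has prey, but nothing eats it): S10, S13, S11.
Count: 3.

3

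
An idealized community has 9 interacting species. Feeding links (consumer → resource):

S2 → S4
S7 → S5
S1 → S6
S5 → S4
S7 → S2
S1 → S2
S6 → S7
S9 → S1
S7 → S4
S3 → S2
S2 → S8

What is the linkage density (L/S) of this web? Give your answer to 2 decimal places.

L/S = 1.22

There are L = 11 links among S = 9 species.
L/S = 11/9 = 1.2222 ≈ 1.22.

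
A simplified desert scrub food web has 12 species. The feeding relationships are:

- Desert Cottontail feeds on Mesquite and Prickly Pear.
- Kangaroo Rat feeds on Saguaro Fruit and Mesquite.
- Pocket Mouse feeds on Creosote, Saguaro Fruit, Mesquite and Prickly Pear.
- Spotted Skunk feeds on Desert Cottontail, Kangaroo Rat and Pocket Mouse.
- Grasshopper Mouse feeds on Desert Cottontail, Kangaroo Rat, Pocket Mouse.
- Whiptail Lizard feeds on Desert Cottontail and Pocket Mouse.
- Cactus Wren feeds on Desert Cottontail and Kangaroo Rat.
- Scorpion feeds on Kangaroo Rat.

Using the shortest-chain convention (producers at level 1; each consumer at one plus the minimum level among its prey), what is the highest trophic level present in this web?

Producers (level 1): Prickly Pear, Saguaro Fruit, Creosote, Mesquite.
Following each consumer down to its lowest-level prey: Saguaro Fruit → Kangaroo Rat → Scorpion (levels 1 through 3).
All prey of Scorpion (Kangaroo Rat 2) are at level 2 or above, so Scorpion is at level 1 + 2 = 3.
Every consumer has at least one prey at level 2 or below, so none exceeds level 3.

3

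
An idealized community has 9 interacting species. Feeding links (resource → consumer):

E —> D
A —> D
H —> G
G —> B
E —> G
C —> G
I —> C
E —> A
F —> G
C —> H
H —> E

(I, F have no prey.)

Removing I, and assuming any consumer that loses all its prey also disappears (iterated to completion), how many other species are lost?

5

Remove I.
Round 1: C (all prey gone) → extinct.
Round 2: H (all prey gone) → extinct.
Round 3: E (all prey gone) → extinct.
Round 4: A (all prey gone) → extinct.
Round 5: D (all prey gone) → extinct.
No further losses. Total secondary extinctions: 5.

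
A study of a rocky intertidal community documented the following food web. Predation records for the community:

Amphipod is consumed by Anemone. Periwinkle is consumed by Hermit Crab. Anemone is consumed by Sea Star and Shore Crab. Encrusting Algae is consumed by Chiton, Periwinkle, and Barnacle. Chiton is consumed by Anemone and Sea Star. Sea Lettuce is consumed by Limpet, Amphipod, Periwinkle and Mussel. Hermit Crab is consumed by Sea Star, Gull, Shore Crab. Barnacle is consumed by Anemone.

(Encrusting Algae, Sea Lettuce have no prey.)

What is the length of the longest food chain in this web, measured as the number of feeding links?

3 links

One longest chain: Encrusting Algae → Periwinkle → Hermit Crab → Sea Star.
It has 4 species and 3 links.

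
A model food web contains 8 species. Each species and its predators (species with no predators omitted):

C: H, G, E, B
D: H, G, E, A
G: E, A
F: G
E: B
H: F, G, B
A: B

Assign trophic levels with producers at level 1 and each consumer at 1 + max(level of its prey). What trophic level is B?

Trophic level 6

C is a producer → level 1.
H eats C (level 1); other prey at levels: D 1 → level 2.
F eats H → level 3.
G eats F (level 3); other prey at levels: C 1, D 1, H 2 → level 4.
E eats G (level 4); other prey at levels: C 1, D 1 → level 5.
B eats E (level 5); other prey at levels: C 1, H 2, A 5 → level 6.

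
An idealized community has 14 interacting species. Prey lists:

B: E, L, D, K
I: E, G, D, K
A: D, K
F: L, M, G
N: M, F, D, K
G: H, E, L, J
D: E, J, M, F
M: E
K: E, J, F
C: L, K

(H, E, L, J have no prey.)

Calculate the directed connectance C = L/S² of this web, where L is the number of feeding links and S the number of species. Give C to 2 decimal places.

C = 0.16

The web has S = 14 species and L = 31 feeding links.
C = L / S² = 31 / 196 = 0.1582 ≈ 0.16.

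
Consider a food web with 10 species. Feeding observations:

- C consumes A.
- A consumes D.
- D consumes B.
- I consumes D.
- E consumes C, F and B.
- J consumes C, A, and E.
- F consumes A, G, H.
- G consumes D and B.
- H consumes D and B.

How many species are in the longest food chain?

6 species

One longest chain: B → D → A → C → E → J.
It has 6 species and 5 links.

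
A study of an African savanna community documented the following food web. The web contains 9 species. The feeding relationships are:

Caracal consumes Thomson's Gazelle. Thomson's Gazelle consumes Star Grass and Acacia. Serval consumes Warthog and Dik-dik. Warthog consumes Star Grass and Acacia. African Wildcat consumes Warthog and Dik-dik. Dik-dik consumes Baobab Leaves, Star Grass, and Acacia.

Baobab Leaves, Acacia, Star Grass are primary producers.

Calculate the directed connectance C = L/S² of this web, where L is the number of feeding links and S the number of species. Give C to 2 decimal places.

C = 0.15

The web has S = 9 species and L = 12 feeding links.
C = L / S² = 12 / 81 = 0.1481 ≈ 0.15.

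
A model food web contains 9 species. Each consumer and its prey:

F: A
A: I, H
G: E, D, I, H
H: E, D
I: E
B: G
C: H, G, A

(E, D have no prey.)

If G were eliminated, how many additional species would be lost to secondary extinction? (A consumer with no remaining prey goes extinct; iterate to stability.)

1

Remove G.
Round 1: B (all prey gone) → extinct.
No further losses. Total secondary extinctions: 1.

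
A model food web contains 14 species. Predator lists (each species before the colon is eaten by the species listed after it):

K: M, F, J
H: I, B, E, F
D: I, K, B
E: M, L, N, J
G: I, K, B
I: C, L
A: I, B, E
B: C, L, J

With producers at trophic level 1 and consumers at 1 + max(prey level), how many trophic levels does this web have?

Producers (level 1): G, D, H, A.
G → I → C gives C level 3.
No species has a prey at level 3, so no species reaches level 4.

3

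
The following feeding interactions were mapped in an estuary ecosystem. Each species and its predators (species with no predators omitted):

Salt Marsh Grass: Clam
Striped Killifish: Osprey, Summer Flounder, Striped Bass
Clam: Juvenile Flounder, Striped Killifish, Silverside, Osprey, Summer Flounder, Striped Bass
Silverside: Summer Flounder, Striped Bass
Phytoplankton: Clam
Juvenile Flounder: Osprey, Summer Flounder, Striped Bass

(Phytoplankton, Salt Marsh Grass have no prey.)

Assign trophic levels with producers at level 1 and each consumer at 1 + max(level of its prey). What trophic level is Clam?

Trophic level 2

Phytoplankton is a producer → level 1.
Clam eats Phytoplankton (level 1); other prey at levels: Salt Marsh Grass 1 → level 2.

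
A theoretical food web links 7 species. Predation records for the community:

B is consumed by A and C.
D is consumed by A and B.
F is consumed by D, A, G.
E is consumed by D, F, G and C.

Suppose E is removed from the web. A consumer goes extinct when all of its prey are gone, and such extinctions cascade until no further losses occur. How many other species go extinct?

6

Remove E.
Round 1: F (all prey gone) → extinct.
Round 2: D (all prey gone), G (all prey gone) → extinct.
Round 3: B (all prey gone) → extinct.
Round 4: C (all prey gone), A (all prey gone) → extinct.
No further losses. Total secondary extinctions: 6.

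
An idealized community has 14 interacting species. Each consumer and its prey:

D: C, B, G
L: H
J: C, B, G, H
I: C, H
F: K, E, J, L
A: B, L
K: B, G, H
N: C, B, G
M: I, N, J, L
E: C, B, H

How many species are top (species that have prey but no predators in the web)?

4

Top species (has prey, but nothing eats it): D, F, M, A.
Count: 4.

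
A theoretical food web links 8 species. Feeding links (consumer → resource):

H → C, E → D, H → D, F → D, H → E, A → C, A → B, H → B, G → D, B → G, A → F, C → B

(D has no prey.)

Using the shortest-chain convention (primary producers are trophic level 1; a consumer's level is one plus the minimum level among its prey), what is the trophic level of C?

D is a producer → level 1.
G eats D → level 2.
B eats G → level 3.
C eats B → level 4.
No prey of C is below level 3, so 4 is the minimum.

Trophic level 4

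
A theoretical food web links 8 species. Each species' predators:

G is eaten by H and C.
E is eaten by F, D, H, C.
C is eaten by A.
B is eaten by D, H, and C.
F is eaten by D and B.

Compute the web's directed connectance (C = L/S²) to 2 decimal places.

C = 0.19

The web has S = 8 species and L = 12 feeding links.
C = L / S² = 12 / 64 = 0.1875 ≈ 0.19.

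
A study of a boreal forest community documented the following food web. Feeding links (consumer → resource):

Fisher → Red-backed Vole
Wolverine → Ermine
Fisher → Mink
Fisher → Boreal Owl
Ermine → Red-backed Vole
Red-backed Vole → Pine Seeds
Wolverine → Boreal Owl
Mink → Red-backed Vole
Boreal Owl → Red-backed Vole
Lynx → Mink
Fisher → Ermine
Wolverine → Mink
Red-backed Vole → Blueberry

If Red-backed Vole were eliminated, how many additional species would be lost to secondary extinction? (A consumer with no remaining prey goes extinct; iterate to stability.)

6

Remove Red-backed Vole.
Round 1: Mink (all prey gone), Ermine (all prey gone), Boreal Owl (all prey gone) → extinct.
Round 2: Lynx (all prey gone), Fisher (all prey gone), Wolverine (all prey gone) → extinct.
No further losses. Total secondary extinctions: 6.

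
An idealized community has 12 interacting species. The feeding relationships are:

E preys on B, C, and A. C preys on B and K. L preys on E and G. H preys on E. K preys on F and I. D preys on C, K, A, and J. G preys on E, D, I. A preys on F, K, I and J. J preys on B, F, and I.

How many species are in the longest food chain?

6 species

One longest chain: F → K → C → D → G → L.
It has 6 species and 5 links.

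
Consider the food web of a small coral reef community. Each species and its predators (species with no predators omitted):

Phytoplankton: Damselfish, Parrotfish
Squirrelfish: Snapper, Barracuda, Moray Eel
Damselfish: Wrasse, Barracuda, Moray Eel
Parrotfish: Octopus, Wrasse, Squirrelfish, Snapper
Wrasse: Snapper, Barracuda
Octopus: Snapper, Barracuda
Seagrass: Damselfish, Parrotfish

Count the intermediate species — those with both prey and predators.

Intermediate species (has both prey and predators): Damselfish, Parrotfish, Octopus, Wrasse, Squirrelfish.
Count: 5.

5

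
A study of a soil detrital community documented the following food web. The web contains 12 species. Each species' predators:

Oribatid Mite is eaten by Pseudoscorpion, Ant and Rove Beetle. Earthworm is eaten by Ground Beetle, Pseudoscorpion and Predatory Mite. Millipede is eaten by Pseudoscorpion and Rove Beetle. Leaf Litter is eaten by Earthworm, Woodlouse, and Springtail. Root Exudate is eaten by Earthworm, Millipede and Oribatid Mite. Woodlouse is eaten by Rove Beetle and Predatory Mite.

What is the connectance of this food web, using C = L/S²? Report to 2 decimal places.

C = 0.11

The web has S = 12 species and L = 16 feeding links.
C = L / S² = 16 / 144 = 0.1111 ≈ 0.11.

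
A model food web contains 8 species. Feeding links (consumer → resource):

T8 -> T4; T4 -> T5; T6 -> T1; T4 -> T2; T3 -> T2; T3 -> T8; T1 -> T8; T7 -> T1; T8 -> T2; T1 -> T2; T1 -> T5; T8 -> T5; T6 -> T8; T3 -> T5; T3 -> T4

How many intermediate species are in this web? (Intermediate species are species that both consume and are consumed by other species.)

Intermediate species (has both prey and predators): T4, T8, T1.
Count: 3.

3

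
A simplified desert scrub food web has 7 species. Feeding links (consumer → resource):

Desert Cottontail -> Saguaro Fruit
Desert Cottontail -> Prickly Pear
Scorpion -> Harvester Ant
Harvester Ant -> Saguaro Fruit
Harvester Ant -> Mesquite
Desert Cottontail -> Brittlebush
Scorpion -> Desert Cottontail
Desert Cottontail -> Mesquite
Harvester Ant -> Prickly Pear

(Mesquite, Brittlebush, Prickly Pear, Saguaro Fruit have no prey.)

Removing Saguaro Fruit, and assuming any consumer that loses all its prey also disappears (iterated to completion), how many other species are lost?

Remove Saguaro Fruit.
Every predator of it retains at least one other prey: Desert Cottontail still has Mesquite, Brittlebush, Prickly Pear; Harvester Ant still has Mesquite, Prickly Pear.
No consumer loses all prey, so no secondary extinctions occur.

0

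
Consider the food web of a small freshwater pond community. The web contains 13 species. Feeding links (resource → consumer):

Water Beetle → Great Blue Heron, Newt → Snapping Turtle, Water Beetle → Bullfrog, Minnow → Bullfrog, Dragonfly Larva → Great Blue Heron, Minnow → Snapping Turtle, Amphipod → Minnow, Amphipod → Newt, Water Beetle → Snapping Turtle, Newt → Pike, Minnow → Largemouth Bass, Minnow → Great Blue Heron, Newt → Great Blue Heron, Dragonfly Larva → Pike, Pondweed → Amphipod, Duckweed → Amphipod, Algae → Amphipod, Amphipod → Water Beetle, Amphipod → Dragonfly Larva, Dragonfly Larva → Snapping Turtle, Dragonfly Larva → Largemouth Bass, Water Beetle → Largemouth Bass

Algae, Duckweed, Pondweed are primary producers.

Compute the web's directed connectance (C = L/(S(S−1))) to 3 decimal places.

The web has S = 13 species and L = 22 feeding links.
C = L / (S(S−1)) = 22 / 156 = 0.1410 ≈ 0.141.

C = 0.141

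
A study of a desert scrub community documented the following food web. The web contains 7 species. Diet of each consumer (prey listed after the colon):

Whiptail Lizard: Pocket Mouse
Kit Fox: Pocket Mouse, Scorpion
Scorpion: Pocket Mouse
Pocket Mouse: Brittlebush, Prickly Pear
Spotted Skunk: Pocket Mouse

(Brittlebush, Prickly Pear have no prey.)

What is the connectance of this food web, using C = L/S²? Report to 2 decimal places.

C = 0.14

The web has S = 7 species and L = 7 feeding links.
C = L / S² = 7 / 49 = 0.1429 ≈ 0.14.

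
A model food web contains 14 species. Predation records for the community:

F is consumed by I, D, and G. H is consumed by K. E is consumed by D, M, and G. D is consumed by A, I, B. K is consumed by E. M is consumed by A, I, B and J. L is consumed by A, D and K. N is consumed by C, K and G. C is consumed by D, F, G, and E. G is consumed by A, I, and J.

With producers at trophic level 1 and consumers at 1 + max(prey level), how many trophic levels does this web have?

5

Producers (level 1): L, H, N.
N → C → E → G → I gives I level 5.
No species has a prey at level 5, so no species reaches level 6.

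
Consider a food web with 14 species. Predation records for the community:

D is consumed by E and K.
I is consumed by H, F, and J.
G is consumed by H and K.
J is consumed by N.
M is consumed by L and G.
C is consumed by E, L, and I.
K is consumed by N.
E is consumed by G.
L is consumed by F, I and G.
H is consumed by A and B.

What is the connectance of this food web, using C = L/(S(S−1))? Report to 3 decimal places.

The web has S = 14 species and L = 20 feeding links.
C = L / (S(S−1)) = 20 / 182 = 0.1099 ≈ 0.110.

C = 0.110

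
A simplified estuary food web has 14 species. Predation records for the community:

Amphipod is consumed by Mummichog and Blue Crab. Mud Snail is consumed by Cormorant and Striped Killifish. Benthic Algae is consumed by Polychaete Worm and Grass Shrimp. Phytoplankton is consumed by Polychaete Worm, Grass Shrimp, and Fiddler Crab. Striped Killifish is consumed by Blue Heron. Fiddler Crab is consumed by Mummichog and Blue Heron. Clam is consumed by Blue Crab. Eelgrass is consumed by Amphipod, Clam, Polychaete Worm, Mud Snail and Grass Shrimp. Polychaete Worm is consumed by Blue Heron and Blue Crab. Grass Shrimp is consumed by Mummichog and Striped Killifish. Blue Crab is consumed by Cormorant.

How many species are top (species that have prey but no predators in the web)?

3

Top species (has prey, but nothing eats it): Mummichog, Cormorant, Blue Heron.
Count: 3.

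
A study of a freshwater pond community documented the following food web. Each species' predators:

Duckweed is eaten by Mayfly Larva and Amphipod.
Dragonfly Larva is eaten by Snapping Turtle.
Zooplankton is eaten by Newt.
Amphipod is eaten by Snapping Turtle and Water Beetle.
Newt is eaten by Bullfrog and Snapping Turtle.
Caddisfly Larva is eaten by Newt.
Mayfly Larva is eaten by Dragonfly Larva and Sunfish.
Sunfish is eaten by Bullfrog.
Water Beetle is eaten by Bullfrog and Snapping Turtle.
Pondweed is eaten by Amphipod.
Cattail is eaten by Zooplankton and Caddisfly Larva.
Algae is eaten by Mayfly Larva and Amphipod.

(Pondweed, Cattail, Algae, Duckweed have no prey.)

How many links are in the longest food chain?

One longest chain: Pondweed → Amphipod → Water Beetle → Bullfrog.
It has 4 species and 3 links.

3 links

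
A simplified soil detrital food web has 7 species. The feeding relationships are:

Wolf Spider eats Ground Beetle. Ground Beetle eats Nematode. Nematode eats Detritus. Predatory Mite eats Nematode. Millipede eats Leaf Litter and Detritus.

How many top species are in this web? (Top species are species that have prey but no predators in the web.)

3

Top species (has prey, but nothing eats it): Millipede, Predatory Mite, Wolf Spider.
Count: 3.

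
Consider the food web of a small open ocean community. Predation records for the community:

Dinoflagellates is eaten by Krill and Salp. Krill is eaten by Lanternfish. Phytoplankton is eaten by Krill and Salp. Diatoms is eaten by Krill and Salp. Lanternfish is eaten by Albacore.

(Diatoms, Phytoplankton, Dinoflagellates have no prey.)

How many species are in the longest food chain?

4 species

One longest chain: Diatoms → Krill → Lanternfish → Albacore.
It has 4 species and 3 links.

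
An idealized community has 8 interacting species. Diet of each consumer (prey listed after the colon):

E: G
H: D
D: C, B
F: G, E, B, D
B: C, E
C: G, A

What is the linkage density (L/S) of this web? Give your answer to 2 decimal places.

L/S = 1.50

There are L = 12 links among S = 8 species.
L/S = 12/8 = 1.5000 ≈ 1.50.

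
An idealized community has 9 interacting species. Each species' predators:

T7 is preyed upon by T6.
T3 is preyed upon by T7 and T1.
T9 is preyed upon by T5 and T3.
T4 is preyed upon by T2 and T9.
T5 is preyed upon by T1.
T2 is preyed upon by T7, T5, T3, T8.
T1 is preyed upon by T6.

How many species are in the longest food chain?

One longest chain: T4 → T2 → T3 → T7 → T6.
It has 5 species and 4 links.

5 species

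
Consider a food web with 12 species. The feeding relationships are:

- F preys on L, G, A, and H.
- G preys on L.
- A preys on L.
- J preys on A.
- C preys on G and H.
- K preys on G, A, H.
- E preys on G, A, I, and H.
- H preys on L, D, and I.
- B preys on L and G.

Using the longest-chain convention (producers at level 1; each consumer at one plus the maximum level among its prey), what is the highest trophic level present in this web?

3

Producers (level 1): I, L, D.
I → H → K gives K level 3.
No species has a prey at level 3, so no species reaches level 4.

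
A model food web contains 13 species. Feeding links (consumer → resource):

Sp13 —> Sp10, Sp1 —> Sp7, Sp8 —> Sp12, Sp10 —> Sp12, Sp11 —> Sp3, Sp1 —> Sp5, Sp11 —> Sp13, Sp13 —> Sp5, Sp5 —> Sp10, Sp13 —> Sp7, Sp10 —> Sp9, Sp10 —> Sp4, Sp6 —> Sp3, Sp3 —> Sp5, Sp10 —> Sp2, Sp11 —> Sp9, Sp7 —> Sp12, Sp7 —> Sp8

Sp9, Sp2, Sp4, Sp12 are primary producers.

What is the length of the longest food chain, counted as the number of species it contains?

One longest chain: Sp9 → Sp10 → Sp5 → Sp3 → Sp11.
It has 5 species and 4 links.

5 species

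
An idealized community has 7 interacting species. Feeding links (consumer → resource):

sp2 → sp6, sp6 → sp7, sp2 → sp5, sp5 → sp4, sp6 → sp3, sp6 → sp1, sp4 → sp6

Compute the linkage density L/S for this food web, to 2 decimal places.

There are L = 7 links among S = 7 species.
L/S = 7/7 = 1.0000 ≈ 1.00.

L/S = 1.00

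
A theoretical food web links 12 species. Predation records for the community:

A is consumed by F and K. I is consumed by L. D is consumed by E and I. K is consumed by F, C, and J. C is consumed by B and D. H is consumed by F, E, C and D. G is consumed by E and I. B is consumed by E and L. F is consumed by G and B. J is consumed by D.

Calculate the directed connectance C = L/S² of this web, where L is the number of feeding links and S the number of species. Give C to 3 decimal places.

C = 0.146

The web has S = 12 species and L = 21 feeding links.
C = L / S² = 21 / 144 = 0.1458 ≈ 0.146.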